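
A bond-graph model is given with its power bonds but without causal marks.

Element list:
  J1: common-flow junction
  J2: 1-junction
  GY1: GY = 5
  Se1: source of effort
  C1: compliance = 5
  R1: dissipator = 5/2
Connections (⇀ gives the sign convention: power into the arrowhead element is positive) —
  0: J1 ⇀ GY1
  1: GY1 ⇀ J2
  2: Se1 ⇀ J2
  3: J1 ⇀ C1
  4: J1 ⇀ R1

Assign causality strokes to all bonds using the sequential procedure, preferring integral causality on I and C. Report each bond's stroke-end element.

β0 |GY1
β1 |GY1
β2 |J2
β3 |J1
β4 |J1

b2 |J2  (Se1 fixes effort; stroke away)
b1 |GY1  (closing 1-jn rule on J2)
b0 |GY1  (GY GY1: same side as bond 1)
b3 |J1  (common-f at J1 fixed by 0)
b4 |J1  (J1 flow already set via bond 0)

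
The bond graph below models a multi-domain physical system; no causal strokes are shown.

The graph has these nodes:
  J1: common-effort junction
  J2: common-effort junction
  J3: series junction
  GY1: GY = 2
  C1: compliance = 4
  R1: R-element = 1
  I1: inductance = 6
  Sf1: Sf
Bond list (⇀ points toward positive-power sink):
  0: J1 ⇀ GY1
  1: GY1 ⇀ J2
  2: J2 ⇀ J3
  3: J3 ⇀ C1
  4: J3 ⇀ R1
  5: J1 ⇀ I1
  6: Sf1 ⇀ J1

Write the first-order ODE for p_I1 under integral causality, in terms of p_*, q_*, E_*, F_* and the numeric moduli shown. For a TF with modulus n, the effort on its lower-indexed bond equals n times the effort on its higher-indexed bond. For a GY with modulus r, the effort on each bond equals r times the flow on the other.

β6 stroke→Sf1  (Sf1 fixes flow; stroke at Sf1)
β3 stroke→J3  (C1: C, integral causality)
β5 stroke→I1  (prefer integral on I1)
β0 stroke→J1  (J1 needs exactly one e-in)
β1 stroke→J2  (GY1 both-in/both-out from 0)
β2 stroke→J3  (J2 effort already set via bond 1)
β4 stroke→R1  (only one flow-in slot at J3)

dp_I1/dt = 4*F_Sf1 - 2*p_I1/3 - q_C1/2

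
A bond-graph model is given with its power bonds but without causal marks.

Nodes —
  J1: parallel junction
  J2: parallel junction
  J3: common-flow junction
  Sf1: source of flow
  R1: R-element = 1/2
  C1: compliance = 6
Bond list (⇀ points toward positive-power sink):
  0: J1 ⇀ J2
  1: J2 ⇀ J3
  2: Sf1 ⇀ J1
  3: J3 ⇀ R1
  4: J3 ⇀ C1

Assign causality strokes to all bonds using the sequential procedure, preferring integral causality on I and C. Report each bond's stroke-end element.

bond 0 stroke at J1
bond 1 stroke at J2
bond 2 stroke at Sf1
bond 3 stroke at J3
bond 4 stroke at J3

bond 2 |Sf1  (Sf1 (Sf) sets flow on bond)
bond 0 |J1  (J1 needs exactly one e-in)
bond 1 |J2  (closing 0-jn rule on J2)
bond 3 |J3  (1-jn J3 has f-setter on 1)
bond 4 |J3  (common-f at J3 fixed by 1)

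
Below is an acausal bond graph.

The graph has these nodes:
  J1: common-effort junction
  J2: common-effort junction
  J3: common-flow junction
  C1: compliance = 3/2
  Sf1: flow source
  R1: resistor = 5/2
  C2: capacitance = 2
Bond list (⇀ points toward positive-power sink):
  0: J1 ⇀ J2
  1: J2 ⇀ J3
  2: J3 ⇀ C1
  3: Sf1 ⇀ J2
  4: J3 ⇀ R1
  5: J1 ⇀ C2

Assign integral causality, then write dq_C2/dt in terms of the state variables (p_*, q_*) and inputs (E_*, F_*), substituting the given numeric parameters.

dq_C2/dt = F_Sf1 + 4*q_C1/15 - q_C2/5

bond 3 stroke at Sf1  (Sf1 fixes flow; stroke at Sf1)
bond 2 stroke at J3  (C1 integral (e out))
bond 5 stroke at J1  (C2 integral (e out))
bond 0 stroke at J2  (common-e at J1 fixed by 5)
bond 1 stroke at J3  (J2: bond 0 brought effort, rest push out)
bond 4 stroke at R1  (only one flow-in slot at J3)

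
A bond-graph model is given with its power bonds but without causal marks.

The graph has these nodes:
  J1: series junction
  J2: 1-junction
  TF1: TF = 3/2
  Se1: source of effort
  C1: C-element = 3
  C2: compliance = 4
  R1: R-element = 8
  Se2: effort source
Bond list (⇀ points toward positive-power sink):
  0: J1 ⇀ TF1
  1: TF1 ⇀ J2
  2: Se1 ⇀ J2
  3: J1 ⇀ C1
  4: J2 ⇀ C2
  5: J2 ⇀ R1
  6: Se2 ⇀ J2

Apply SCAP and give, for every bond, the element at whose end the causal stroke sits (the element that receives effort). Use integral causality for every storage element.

β2 |J2  (Se1 (Se) sets effort on bond)
β6 |J2  (source Se2 imposes e)
β3 |J1  (C1 integral (e out))
β0 |TF1  (J1 needs exactly one f-in)
β1 |J2  (TF1: transformer flips bond 0)
β4 |J2  (C2: C, integral causality)
β5 |R1  (closing 1-jn rule on J2)

β0 →TF1
β1 →J2
β2 →J2
β3 →J1
β4 →J2
β5 →R1
β6 →J2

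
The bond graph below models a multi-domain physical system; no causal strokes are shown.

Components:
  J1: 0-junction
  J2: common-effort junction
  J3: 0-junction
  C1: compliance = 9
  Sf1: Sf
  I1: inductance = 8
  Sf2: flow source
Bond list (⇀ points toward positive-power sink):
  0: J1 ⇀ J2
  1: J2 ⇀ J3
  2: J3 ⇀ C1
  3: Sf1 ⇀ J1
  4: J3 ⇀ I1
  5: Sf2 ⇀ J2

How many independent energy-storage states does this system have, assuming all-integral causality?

bond 3 →Sf1  (Sf1: flow source, stroke at near end)
bond 5 →Sf2  (source Sf2 imposes f)
bond 0 →J1  (only one effort-in slot at J1)
bond 1 →J2  (only one effort-in slot at J2)
bond 2 →J3  (C1 outputs effort q/C1)
bond 4 →I1  (J3 effort already set via bond 2)

2  (C1, I1 all integral)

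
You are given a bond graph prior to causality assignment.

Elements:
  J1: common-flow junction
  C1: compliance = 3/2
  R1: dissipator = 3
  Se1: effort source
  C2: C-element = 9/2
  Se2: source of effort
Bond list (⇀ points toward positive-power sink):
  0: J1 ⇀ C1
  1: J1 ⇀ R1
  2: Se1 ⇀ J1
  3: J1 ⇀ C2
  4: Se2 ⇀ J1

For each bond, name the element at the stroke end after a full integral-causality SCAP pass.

#0 stroke at J1
#1 stroke at R1
#2 stroke at J1
#3 stroke at J1
#4 stroke at J1

#2 →J1  (source Se1 imposes e)
#4 →J1  (Se2 (Se) sets effort on bond)
#0 →J1  (C1 integral (e out))
#3 →J1  (C2 integral (e out))
#1 →R1  (only one flow-in slot at J1)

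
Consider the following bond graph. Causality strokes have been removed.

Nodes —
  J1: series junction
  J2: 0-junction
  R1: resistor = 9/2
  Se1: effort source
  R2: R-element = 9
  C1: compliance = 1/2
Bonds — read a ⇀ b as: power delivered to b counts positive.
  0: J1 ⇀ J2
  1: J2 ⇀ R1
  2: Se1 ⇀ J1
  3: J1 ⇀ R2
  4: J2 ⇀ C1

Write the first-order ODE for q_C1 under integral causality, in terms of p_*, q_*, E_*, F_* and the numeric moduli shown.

b2 |J1  (source Se1 imposes e)
b4 |J2  (C1 outputs effort q/C1)
b0 |J1  (J2: bond 4 brought effort, rest push out)
b1 |R1  (common-e at J2 fixed by 4)
b3 |R2  (closing 1-jn rule on J1)

dq_C1/dt = E_Se1/9 - 2*q_C1/3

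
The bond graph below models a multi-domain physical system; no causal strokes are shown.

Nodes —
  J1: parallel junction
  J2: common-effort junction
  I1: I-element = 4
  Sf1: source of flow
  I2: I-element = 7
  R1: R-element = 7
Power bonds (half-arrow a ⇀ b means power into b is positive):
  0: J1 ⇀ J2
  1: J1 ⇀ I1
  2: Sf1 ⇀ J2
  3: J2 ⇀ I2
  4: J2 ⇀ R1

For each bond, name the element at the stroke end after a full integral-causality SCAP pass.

β2 stroke at Sf1  (Sf1 fixes flow; stroke at Sf1)
β1 stroke at I1  (I1: I, integral causality)
β0 stroke at J1  (J1 needs exactly one e-in)
β3 stroke at I2  (I2: I, integral causality)
β4 stroke at J2  (only one effort-in slot at J2)

bond 0 |J1
bond 1 |I1
bond 2 |Sf1
bond 3 |I2
bond 4 |J2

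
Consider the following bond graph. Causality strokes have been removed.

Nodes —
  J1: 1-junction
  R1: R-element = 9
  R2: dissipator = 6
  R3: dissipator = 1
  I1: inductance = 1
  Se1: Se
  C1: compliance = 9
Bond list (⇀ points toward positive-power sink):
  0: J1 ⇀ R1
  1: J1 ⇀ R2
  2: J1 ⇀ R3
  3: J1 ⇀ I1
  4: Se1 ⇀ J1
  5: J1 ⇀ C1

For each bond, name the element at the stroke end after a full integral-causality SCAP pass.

b4 stroke→J1  (Se1: effort source, stroke at far end)
b3 stroke→I1  (I1 outputs flow p/I1)
b0 stroke→J1  (J1 flow already set via bond 3)
b1 stroke→J1  (1-jn J1 has f-setter on 3)
b2 stroke→J1  (1-jn J1 has f-setter on 3)
b5 stroke→J1  (J1 flow already set via bond 3)

β0 stroke at J1
β1 stroke at J1
β2 stroke at J1
β3 stroke at I1
β4 stroke at J1
β5 stroke at J1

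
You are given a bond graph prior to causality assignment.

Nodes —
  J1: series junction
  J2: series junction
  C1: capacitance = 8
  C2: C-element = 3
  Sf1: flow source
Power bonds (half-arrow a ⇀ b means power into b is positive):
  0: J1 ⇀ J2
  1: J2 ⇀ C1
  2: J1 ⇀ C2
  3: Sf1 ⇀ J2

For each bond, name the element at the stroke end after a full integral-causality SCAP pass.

bond 3 |Sf1  (Sf1 (Sf) sets flow on bond)
bond 0 |J2  (J2 flow already set via bond 3)
bond 1 |J2  (common-f at J2 fixed by 3)
bond 2 |J1  (common-f at J1 fixed by 0)

#0 →J2
#1 →J2
#2 →J1
#3 →Sf1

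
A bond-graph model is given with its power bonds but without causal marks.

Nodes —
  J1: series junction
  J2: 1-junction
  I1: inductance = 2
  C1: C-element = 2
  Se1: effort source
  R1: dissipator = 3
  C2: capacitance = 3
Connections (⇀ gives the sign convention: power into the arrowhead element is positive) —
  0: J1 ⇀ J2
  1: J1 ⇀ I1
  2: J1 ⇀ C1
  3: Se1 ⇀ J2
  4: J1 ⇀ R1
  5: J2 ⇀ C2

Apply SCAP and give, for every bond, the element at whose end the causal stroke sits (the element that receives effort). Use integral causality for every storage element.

b0 →J1
b1 →I1
b2 →J1
b3 →J2
b4 →J1
b5 →J2

#3 stroke at J2  (Se1: effort source, stroke at far end)
#1 stroke at I1  (I1 outputs flow p/I1)
#0 stroke at J1  (J1: bond 1 brought flow, rest push out)
#2 stroke at J1  (1-jn J1 has f-setter on 1)
#4 stroke at J1  (J1 flow already set via bond 1)
#5 stroke at J2  (common-f at J2 fixed by 0)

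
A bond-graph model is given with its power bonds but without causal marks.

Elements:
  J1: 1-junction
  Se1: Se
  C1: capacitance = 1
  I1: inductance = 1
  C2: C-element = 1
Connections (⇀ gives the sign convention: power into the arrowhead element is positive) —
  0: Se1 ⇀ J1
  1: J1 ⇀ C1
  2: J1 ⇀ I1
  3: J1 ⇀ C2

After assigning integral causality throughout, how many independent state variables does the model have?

3  (C1, C2, I1 all integral)

β0 stroke at J1  (Se1 fixes effort; stroke away)
β1 stroke at J1  (prefer integral on C1)
β2 stroke at I1  (I1: I, integral causality)
β3 stroke at J1  (1-jn J1 has f-setter on 2)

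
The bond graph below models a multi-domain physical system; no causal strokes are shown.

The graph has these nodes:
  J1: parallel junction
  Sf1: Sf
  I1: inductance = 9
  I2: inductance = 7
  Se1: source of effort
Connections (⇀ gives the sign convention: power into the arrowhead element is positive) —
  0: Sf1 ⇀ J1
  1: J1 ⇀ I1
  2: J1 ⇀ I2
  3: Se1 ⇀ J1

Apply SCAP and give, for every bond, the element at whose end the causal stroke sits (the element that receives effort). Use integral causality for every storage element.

#0 |Sf1  (Sf1: flow source, stroke at near end)
#3 |J1  (Se1 (Se) sets effort on bond)
#1 |I1  (J1 effort already set via bond 3)
#2 |I2  (J1 effort already set via bond 3)

bond 0 stroke at Sf1
bond 1 stroke at I1
bond 2 stroke at I2
bond 3 stroke at J1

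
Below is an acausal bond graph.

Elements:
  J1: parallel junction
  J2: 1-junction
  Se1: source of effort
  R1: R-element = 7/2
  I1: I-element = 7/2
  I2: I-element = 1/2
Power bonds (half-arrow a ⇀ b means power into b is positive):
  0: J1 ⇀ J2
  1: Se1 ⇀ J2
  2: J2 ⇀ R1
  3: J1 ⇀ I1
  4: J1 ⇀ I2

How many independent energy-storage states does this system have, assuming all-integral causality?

bond 1 →J2  (Se1 (Se) sets effort on bond)
bond 3 →I1  (I1 integral (f out))
bond 4 →I2  (I2 integral (f out))
bond 0 →J1  (J1: last free bond brings effort in)
bond 2 →J2  (J2 flow already set via bond 0)

2  (I1, I2 all integral)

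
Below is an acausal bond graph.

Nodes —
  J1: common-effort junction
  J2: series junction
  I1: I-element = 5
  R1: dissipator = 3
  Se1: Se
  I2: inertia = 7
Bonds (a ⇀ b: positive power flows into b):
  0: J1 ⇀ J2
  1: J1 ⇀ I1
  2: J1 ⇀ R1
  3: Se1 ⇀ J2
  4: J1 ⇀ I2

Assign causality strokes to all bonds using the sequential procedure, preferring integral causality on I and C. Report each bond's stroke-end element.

β0 stroke at J1
β1 stroke at I1
β2 stroke at R1
β3 stroke at J2
β4 stroke at I2

#3 stroke at J2  (Se1 (Se) sets effort on bond)
#0 stroke at J1  (only one flow-in slot at J2)
#1 stroke at I1  (common-e at J1 fixed by 0)
#2 stroke at R1  (0-jn J1 has e-setter on 0)
#4 stroke at I2  (J1 effort already set via bond 0)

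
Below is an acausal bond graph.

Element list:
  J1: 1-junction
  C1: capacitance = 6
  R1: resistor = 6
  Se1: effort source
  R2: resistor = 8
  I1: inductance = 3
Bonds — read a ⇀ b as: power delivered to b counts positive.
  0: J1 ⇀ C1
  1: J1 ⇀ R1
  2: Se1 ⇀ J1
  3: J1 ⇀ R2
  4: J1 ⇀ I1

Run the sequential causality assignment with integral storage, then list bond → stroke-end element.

#2 |J1  (Se1 (Se) sets effort on bond)
#0 |J1  (C1 integral (e out))
#4 |I1  (prefer integral on I1)
#1 |J1  (1-jn J1 has f-setter on 4)
#3 |J1  (1-jn J1 has f-setter on 4)

bond 0 stroke→J1
bond 1 stroke→J1
bond 2 stroke→J1
bond 3 stroke→J1
bond 4 stroke→I1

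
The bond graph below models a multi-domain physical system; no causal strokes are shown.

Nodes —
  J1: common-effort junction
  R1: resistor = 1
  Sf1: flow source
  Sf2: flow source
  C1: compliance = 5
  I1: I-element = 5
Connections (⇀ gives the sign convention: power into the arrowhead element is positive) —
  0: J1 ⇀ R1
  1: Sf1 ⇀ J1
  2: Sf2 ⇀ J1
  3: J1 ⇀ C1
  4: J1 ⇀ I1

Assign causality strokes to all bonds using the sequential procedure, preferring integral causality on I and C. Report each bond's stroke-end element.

β0 stroke→R1
β1 stroke→Sf1
β2 stroke→Sf2
β3 stroke→J1
β4 stroke→I1

β1 stroke at Sf1  (source Sf1 imposes f)
β2 stroke at Sf2  (Sf2 fixes flow; stroke at Sf2)
β3 stroke at J1  (C1 integral (e out))
β0 stroke at R1  (J1: bond 3 brought effort, rest push out)
β4 stroke at I1  (J1: bond 3 brought effort, rest push out)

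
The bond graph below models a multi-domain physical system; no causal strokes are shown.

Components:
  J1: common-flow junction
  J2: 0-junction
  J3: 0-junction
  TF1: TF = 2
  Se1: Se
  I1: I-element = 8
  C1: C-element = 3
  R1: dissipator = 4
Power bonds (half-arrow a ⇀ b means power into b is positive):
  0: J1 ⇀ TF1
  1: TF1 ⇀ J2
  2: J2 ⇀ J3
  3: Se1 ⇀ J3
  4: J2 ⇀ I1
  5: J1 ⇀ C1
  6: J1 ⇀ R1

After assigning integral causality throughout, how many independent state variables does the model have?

2  (C1, I1 all integral)

bond 3 →J3  (Se1 (Se) sets effort on bond)
bond 2 →J2  (0-jn J3 has e-setter on 3)
bond 1 →TF1  (0-jn J2 has e-setter on 2)
bond 4 →I1  (J2 effort already set via bond 2)
bond 0 →J1  (TF1: transformer flips bond 1)
bond 5 →J1  (C1 integral (e out))
bond 6 →R1  (only one flow-in slot at J1)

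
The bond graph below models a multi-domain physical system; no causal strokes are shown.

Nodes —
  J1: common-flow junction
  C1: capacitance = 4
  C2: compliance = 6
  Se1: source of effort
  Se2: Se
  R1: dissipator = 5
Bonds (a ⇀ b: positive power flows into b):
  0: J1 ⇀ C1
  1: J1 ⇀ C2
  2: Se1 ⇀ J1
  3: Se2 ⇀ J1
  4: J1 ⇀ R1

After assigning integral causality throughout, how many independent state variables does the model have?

2  (C1, C2 all integral)

bond 2 |J1  (source Se1 imposes e)
bond 3 |J1  (source Se2 imposes e)
bond 0 |J1  (prefer integral on C1)
bond 1 |J1  (C2 integral (e out))
bond 4 |R1  (closing 1-jn rule on J1)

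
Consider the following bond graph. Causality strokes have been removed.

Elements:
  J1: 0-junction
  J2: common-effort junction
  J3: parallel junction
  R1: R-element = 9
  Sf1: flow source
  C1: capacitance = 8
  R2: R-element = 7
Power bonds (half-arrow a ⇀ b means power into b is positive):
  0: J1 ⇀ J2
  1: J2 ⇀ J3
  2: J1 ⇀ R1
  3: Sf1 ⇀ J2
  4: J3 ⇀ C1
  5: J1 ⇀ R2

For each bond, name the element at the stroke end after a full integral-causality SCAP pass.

b3 stroke at Sf1  (Sf1 fixes flow; stroke at Sf1)
b4 stroke at J3  (prefer integral on C1)
b1 stroke at J2  (0-jn J3 has e-setter on 4)
b0 stroke at J1  (common-e at J2 fixed by 1)
b2 stroke at R1  (common-e at J1 fixed by 0)
b5 stroke at R2  (common-e at J1 fixed by 0)

bond 0 |J1
bond 1 |J2
bond 2 |R1
bond 3 |Sf1
bond 4 |J3
bond 5 |R2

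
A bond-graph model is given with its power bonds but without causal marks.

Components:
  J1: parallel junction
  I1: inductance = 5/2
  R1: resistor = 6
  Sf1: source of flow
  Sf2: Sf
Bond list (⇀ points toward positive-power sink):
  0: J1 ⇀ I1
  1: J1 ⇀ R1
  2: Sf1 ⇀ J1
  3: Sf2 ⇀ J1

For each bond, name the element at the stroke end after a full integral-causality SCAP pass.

bond 0 →I1
bond 1 →J1
bond 2 →Sf1
bond 3 →Sf2

β2 →Sf1  (Sf1: flow source, stroke at near end)
β3 →Sf2  (Sf2 (Sf) sets flow on bond)
β0 →I1  (I1 integral (f out))
β1 →J1  (J1 needs exactly one e-in)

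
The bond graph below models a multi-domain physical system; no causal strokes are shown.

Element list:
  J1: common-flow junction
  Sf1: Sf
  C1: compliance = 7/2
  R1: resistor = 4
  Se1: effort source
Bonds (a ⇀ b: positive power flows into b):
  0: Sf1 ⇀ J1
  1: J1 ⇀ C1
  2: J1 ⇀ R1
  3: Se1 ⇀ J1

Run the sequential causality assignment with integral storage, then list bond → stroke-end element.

b0 →Sf1
b1 →J1
b2 →J1
b3 →J1

#0 stroke at Sf1  (Sf1 (Sf) sets flow on bond)
#3 stroke at J1  (Se1: effort source, stroke at far end)
#1 stroke at J1  (1-jn J1 has f-setter on 0)
#2 stroke at J1  (1-jn J1 has f-setter on 0)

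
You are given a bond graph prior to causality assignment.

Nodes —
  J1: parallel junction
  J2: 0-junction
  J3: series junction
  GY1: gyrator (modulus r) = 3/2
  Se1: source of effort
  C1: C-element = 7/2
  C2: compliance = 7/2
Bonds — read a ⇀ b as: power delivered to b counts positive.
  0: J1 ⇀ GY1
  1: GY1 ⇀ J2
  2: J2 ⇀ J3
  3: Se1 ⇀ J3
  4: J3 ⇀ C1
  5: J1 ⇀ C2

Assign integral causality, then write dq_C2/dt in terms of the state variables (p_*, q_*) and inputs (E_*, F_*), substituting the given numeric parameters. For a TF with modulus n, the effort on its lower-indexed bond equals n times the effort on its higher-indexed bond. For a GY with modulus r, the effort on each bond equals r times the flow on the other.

b3 |J3  (source Se1 imposes e)
b4 |J3  (C1 integral (e out))
b2 |J2  (only one flow-in slot at J3)
b1 |GY1  (J2: bond 2 brought effort, rest push out)
b0 |GY1  (GY1 both-in/both-out from 1)
b5 |J1  (J1: last free bond brings effort in)

dq_C2/dt = 2*E_Se1/3 - 4*q_C1/21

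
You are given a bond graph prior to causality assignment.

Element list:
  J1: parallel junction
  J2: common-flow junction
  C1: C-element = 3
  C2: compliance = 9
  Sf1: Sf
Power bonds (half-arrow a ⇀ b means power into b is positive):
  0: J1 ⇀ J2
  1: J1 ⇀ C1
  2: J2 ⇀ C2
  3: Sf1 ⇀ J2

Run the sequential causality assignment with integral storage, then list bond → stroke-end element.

β0 →J2
β1 →J1
β2 →J2
β3 →Sf1

β3 →Sf1  (Sf1 fixes flow; stroke at Sf1)
β0 →J2  (J2 flow already set via bond 3)
β2 →J2  (common-f at J2 fixed by 3)
β1 →J1  (J1 needs exactly one e-in)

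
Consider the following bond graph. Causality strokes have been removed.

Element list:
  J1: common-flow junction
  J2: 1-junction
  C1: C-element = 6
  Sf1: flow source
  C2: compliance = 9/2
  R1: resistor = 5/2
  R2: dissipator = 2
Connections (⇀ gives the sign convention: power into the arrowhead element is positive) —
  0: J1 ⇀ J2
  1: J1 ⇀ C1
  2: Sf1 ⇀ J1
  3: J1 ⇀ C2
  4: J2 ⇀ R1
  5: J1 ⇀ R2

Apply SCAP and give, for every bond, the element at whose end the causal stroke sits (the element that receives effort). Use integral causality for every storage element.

β2 stroke at Sf1  (Sf1 fixes flow; stroke at Sf1)
β0 stroke at J1  (1-jn J1 has f-setter on 2)
β1 stroke at J1  (J1 flow already set via bond 2)
β3 stroke at J1  (J1: bond 2 brought flow, rest push out)
β5 stroke at J1  (J1 flow already set via bond 2)
β4 stroke at J2  (1-jn J2 has f-setter on 0)

b0 →J1
b1 →J1
b2 →Sf1
b3 →J1
b4 →J2
b5 →J1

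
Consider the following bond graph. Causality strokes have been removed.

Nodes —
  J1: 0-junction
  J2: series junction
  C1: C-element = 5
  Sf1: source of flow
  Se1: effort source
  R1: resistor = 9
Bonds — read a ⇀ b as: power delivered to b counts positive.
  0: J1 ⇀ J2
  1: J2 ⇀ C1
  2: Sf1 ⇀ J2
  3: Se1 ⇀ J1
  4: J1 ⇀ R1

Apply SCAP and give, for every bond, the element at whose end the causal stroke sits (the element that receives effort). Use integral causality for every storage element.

#2 stroke at Sf1  (source Sf1 imposes f)
#3 stroke at J1  (Se1 (Se) sets effort on bond)
#0 stroke at J2  (common-e at J1 fixed by 3)
#4 stroke at R1  (0-jn J1 has e-setter on 3)
#1 stroke at J2  (1-jn J2 has f-setter on 2)

b0 stroke→J2
b1 stroke→J2
b2 stroke→Sf1
b3 stroke→J1
b4 stroke→R1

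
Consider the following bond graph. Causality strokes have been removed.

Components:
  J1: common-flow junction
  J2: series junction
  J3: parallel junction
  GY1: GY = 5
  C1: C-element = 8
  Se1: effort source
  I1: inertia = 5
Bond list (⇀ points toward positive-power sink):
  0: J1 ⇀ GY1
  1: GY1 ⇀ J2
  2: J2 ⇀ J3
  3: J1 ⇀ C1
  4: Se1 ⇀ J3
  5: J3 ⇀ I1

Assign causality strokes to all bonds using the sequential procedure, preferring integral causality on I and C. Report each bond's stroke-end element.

β4 stroke at J3  (source Se1 imposes e)
β2 stroke at J2  (J3: bond 4 brought effort, rest push out)
β5 stroke at I1  (J3: bond 4 brought effort, rest push out)
β1 stroke at GY1  (J2: last free bond brings flow in)
β0 stroke at GY1  (GY1 both-in/both-out from 1)
β3 stroke at J1  (1-jn J1 has f-setter on 0)

b0 stroke→GY1
b1 stroke→GY1
b2 stroke→J2
b3 stroke→J1
b4 stroke→J3
b5 stroke→I1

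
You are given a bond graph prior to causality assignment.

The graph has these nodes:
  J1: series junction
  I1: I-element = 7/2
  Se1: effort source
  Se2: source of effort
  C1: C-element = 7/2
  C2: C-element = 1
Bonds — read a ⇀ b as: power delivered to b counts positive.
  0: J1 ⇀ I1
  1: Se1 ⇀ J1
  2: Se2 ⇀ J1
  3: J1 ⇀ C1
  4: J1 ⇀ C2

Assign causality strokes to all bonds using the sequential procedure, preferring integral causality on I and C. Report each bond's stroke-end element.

bond 0 →I1
bond 1 →J1
bond 2 →J1
bond 3 →J1
bond 4 →J1

β1 stroke→J1  (source Se1 imposes e)
β2 stroke→J1  (Se2 (Se) sets effort on bond)
β0 stroke→I1  (prefer integral on I1)
β3 stroke→J1  (J1: bond 0 brought flow, rest push out)
β4 stroke→J1  (J1 flow already set via bond 0)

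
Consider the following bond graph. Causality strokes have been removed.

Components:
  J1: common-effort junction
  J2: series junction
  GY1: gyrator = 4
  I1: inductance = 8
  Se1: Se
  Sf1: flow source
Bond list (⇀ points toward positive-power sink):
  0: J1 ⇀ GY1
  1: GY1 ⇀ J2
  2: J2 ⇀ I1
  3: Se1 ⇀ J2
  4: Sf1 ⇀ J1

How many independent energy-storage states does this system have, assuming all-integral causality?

1  (I1 all integral)

#3 stroke→J2  (Se1: effort source, stroke at far end)
#4 stroke→Sf1  (Sf1 fixes flow; stroke at Sf1)
#0 stroke→J1  (J1 needs exactly one e-in)
#1 stroke→J2  (GY1: gyrator matches bond 0)
#2 stroke→I1  (J2: last free bond brings flow in)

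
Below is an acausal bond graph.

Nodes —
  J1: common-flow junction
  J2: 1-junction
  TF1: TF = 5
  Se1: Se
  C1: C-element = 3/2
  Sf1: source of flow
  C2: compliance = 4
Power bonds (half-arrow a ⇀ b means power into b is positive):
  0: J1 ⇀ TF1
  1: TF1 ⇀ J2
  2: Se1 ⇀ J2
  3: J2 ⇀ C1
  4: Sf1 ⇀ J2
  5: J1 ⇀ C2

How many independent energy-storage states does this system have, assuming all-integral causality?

2  (C1, C2 all integral)

bond 2 stroke at J2  (Se1: effort source, stroke at far end)
bond 4 stroke at Sf1  (Sf1 fixes flow; stroke at Sf1)
bond 1 stroke at J2  (common-f at J2 fixed by 4)
bond 3 stroke at J2  (J2: bond 4 brought flow, rest push out)
bond 0 stroke at TF1  (TF1: transformer flips bond 1)
bond 5 stroke at J1  (J1: bond 0 brought flow, rest push out)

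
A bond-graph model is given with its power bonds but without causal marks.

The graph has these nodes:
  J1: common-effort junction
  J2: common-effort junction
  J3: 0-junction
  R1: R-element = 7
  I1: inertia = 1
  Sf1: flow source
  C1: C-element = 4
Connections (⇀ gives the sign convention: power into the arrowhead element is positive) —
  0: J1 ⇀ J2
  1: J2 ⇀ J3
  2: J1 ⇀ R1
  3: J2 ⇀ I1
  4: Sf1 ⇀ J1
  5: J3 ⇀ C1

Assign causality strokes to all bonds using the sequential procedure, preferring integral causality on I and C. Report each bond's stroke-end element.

bond 0 |J1
bond 1 |J2
bond 2 |R1
bond 3 |I1
bond 4 |Sf1
bond 5 |J3

b4 stroke→Sf1  (source Sf1 imposes f)
b3 stroke→I1  (I1 outputs flow p/I1)
b5 stroke→J3  (prefer integral on C1)
b1 stroke→J2  (common-e at J3 fixed by 5)
b0 stroke→J1  (0-jn J2 has e-setter on 1)
b2 stroke→R1  (0-jn J1 has e-setter on 0)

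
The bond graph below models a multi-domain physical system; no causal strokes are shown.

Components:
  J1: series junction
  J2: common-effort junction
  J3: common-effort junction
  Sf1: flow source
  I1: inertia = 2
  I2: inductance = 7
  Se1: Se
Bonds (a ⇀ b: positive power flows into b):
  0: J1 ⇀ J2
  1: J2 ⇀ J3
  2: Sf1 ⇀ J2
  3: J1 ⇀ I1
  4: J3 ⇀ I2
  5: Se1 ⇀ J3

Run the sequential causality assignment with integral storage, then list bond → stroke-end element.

b0 stroke→J1
b1 stroke→J2
b2 stroke→Sf1
b3 stroke→I1
b4 stroke→I2
b5 stroke→J3

β2 stroke→Sf1  (source Sf1 imposes f)
β5 stroke→J3  (Se1 fixes effort; stroke away)
β1 stroke→J2  (0-jn J3 has e-setter on 5)
β4 stroke→I2  (0-jn J3 has e-setter on 5)
β0 stroke→J1  (0-jn J2 has e-setter on 1)
β3 stroke→I1  (J1 needs exactly one f-in)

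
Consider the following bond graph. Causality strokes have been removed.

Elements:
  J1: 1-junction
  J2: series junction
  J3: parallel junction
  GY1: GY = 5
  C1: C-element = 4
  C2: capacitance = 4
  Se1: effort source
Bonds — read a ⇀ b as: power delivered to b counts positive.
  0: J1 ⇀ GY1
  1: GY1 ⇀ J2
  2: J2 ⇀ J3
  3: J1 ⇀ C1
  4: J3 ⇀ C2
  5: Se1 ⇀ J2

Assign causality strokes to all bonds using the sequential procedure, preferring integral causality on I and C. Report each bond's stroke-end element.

b5 stroke→J2  (Se1: effort source, stroke at far end)
b3 stroke→J1  (prefer integral on C1)
b0 stroke→GY1  (J1: last free bond brings flow in)
b1 stroke→GY1  (through GY1, causality inverts; strokes same side of GY1)
b2 stroke→J2  (1-jn J2 has f-setter on 1)
b4 stroke→J3  (closing 0-jn rule on J3)

bond 0 |GY1
bond 1 |GY1
bond 2 |J2
bond 3 |J1
bond 4 |J3
bond 5 |J2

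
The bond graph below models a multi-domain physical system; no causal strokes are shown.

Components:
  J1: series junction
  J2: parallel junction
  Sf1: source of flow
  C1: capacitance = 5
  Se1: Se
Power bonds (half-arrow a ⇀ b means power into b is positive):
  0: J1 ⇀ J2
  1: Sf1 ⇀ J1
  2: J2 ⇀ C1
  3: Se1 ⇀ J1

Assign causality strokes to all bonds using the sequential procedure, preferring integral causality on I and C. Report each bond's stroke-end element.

bond 0 →J1
bond 1 →Sf1
bond 2 →J2
bond 3 →J1

b1 →Sf1  (Sf1 fixes flow; stroke at Sf1)
b3 →J1  (Se1: effort source, stroke at far end)
b0 →J1  (J1: bond 1 brought flow, rest push out)
b2 →J2  (J2 needs exactly one e-in)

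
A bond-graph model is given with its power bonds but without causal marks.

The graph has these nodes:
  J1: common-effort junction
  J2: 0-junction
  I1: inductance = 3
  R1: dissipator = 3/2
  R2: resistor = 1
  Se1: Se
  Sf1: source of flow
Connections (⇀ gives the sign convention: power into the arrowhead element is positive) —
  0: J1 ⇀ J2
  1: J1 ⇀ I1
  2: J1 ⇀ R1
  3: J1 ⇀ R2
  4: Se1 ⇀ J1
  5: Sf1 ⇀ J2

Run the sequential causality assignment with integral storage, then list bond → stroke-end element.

b4 →J1  (source Se1 imposes e)
b5 →Sf1  (source Sf1 imposes f)
b0 →J2  (J1 effort already set via bond 4)
b1 →I1  (common-e at J1 fixed by 4)
b2 →R1  (J1: bond 4 brought effort, rest push out)
b3 →R2  (common-e at J1 fixed by 4)

β0 →J2
β1 →I1
β2 →R1
β3 →R2
β4 →J1
β5 →Sf1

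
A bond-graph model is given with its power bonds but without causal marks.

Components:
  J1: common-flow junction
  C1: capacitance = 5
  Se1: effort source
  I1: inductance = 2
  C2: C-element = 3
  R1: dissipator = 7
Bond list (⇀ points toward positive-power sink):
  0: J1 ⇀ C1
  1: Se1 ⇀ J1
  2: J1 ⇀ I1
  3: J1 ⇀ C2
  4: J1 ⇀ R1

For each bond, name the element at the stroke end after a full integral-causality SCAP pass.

b1 →J1  (Se1 fixes effort; stroke away)
b0 →J1  (C1 integral (e out))
b2 →I1  (prefer integral on I1)
b3 →J1  (J1 flow already set via bond 2)
b4 →J1  (J1 flow already set via bond 2)

bond 0 →J1
bond 1 →J1
bond 2 →I1
bond 3 →J1
bond 4 →J1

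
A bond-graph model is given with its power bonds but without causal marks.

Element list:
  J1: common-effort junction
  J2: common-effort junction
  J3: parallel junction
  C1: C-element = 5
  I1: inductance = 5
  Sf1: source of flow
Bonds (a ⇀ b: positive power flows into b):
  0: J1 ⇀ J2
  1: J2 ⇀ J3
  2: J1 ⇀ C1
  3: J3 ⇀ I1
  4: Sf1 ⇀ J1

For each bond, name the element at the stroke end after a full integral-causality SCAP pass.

bond 4 →Sf1  (source Sf1 imposes f)
bond 2 →J1  (prefer integral on C1)
bond 0 →J2  (J1: bond 2 brought effort, rest push out)
bond 1 →J3  (0-jn J2 has e-setter on 0)
bond 3 →I1  (0-jn J3 has e-setter on 1)

β0 →J2
β1 →J3
β2 →J1
β3 →I1
β4 →Sf1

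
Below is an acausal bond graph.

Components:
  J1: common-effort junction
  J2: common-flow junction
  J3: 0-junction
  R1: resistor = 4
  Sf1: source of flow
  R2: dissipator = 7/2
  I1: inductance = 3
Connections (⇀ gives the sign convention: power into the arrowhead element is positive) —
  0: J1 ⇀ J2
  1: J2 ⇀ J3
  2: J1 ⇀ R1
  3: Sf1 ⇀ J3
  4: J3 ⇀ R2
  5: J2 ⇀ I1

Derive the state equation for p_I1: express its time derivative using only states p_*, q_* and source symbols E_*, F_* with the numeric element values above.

dp_I1/dt = -7*F_Sf1/2 - 5*p_I1/2

β3 |Sf1  (Sf1 fixes flow; stroke at Sf1)
β5 |I1  (I1 outputs flow p/I1)
β0 |J2  (J2: bond 5 brought flow, rest push out)
β1 |J2  (1-jn J2 has f-setter on 5)
β4 |J3  (J3: last free bond brings effort in)
β2 |J1  (only one effort-in slot at J1)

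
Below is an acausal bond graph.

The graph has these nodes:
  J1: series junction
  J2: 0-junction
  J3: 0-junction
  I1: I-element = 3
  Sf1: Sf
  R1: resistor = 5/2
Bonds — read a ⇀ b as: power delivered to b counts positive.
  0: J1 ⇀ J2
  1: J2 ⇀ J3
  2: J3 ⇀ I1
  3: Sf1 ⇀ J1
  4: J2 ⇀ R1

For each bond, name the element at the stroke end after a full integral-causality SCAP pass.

#3 →Sf1  (source Sf1 imposes f)
#0 →J1  (1-jn J1 has f-setter on 3)
#2 →I1  (I1: I, integral causality)
#1 →J3  (closing 0-jn rule on J3)
#4 →J2  (J2: last free bond brings effort in)

β0 stroke at J1
β1 stroke at J3
β2 stroke at I1
β3 stroke at Sf1
β4 stroke at J2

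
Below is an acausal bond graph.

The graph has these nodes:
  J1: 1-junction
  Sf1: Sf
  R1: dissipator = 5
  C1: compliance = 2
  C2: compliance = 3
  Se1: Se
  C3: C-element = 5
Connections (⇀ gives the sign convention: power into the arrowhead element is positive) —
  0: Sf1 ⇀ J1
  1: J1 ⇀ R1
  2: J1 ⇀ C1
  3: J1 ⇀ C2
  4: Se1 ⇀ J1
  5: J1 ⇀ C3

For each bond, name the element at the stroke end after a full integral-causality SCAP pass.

β0 →Sf1
β1 →J1
β2 →J1
β3 →J1
β4 →J1
β5 →J1

#0 |Sf1  (source Sf1 imposes f)
#4 |J1  (Se1 fixes effort; stroke away)
#1 |J1  (1-jn J1 has f-setter on 0)
#2 |J1  (common-f at J1 fixed by 0)
#3 |J1  (J1 flow already set via bond 0)
#5 |J1  (1-jn J1 has f-setter on 0)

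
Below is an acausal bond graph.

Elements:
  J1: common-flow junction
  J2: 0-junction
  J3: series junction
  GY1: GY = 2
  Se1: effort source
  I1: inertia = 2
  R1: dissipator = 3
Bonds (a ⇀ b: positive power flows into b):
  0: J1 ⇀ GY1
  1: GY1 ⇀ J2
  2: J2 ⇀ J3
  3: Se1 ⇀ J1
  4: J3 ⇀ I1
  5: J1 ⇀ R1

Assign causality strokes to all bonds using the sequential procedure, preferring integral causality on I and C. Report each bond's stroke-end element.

bond 0 stroke at J1
bond 1 stroke at J2
bond 2 stroke at J3
bond 3 stroke at J1
bond 4 stroke at I1
bond 5 stroke at R1

β3 stroke at J1  (Se1: effort source, stroke at far end)
β4 stroke at I1  (I1: I, integral causality)
β2 stroke at J3  (1-jn J3 has f-setter on 4)
β1 stroke at J2  (closing 0-jn rule on J2)
β0 stroke at J1  (GY1: gyrator matches bond 1)
β5 stroke at R1  (only one flow-in slot at J1)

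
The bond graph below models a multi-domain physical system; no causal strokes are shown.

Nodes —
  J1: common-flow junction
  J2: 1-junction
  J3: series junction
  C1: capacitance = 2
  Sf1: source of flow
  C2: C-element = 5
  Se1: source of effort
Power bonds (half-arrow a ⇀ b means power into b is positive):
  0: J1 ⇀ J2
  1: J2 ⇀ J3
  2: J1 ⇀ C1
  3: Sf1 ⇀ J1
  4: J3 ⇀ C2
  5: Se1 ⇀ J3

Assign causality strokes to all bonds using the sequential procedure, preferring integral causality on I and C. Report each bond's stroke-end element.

b0 stroke→J1
b1 stroke→J2
b2 stroke→J1
b3 stroke→Sf1
b4 stroke→J3
b5 stroke→J3

#3 stroke→Sf1  (source Sf1 imposes f)
#5 stroke→J3  (Se1 fixes effort; stroke away)
#0 stroke→J1  (J1 flow already set via bond 3)
#2 stroke→J1  (J1 flow already set via bond 3)
#1 stroke→J2  (common-f at J2 fixed by 0)
#4 stroke→J3  (common-f at J3 fixed by 1)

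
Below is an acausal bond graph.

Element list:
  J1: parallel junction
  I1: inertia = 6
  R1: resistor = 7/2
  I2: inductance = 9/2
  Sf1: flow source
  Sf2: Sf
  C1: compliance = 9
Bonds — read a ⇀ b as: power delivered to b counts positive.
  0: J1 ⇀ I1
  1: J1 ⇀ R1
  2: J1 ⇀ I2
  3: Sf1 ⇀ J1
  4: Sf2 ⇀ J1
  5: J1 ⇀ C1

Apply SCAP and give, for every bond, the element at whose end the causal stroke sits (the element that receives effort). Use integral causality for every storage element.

b3 stroke→Sf1  (Sf1 (Sf) sets flow on bond)
b4 stroke→Sf2  (Sf2: flow source, stroke at near end)
b0 stroke→I1  (I1: I, integral causality)
b2 stroke→I2  (I2 outputs flow p/I2)
b5 stroke→J1  (C1 outputs effort q/C1)
b1 stroke→R1  (common-e at J1 fixed by 5)

β0 stroke at I1
β1 stroke at R1
β2 stroke at I2
β3 stroke at Sf1
β4 stroke at Sf2
β5 stroke at J1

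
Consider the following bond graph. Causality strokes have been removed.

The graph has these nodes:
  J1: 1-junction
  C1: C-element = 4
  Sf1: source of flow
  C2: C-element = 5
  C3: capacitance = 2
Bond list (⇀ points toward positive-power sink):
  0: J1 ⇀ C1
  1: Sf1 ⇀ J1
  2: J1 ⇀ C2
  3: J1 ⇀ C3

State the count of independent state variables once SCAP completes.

#1 stroke at Sf1  (Sf1: flow source, stroke at near end)
#0 stroke at J1  (1-jn J1 has f-setter on 1)
#2 stroke at J1  (J1: bond 1 brought flow, rest push out)
#3 stroke at J1  (J1 flow already set via bond 1)

3  (C1, C2, C3 all integral)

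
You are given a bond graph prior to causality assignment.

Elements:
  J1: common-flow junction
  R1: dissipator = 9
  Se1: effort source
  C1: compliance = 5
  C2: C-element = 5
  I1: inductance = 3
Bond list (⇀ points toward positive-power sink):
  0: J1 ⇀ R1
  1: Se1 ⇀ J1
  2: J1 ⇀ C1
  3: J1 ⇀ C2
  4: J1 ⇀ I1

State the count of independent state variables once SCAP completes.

3  (C1, C2, I1 all integral)

β1 →J1  (Se1: effort source, stroke at far end)
β2 →J1  (C1: C, integral causality)
β3 →J1  (C2 integral (e out))
β4 →I1  (I1: I, integral causality)
β0 →J1  (1-jn J1 has f-setter on 4)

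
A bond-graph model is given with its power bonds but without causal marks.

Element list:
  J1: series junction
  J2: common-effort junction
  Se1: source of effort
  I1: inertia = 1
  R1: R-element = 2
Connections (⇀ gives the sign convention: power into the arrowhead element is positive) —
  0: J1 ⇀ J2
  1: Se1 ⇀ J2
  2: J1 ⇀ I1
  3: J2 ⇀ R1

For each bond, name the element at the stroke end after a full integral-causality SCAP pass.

bond 1 |J2  (Se1 (Se) sets effort on bond)
bond 0 |J1  (J2: bond 1 brought effort, rest push out)
bond 3 |R1  (0-jn J2 has e-setter on 1)
bond 2 |I1  (only one flow-in slot at J1)

b0 |J1
b1 |J2
b2 |I1
b3 |R1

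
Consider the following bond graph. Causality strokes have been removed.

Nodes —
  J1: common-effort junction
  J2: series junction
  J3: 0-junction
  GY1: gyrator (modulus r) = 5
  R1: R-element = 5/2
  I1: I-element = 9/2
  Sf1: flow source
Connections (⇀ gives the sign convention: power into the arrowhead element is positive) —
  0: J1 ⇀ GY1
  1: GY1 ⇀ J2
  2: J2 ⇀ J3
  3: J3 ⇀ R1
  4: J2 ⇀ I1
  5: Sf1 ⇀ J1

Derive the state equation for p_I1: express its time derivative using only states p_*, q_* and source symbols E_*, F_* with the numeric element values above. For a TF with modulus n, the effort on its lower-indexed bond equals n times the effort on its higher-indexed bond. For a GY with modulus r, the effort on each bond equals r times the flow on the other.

bond 5 stroke at Sf1  (Sf1 (Sf) sets flow on bond)
bond 0 stroke at J1  (J1 needs exactly one e-in)
bond 1 stroke at J2  (GY1 both-in/both-out from 0)
bond 4 stroke at I1  (prefer integral on I1)
bond 2 stroke at J2  (J2: bond 4 brought flow, rest push out)
bond 3 stroke at J3  (J3: last free bond brings effort in)

dp_I1/dt = 5*F_Sf1 - 5*p_I1/9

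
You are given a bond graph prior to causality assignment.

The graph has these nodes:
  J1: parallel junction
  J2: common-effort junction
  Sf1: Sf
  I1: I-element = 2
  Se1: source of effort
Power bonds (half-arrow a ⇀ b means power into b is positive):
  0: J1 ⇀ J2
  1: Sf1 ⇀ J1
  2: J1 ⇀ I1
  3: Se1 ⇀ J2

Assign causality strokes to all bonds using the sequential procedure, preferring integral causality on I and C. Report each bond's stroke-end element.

bond 1 →Sf1  (Sf1: flow source, stroke at near end)
bond 3 →J2  (Se1: effort source, stroke at far end)
bond 0 →J1  (0-jn J2 has e-setter on 3)
bond 2 →I1  (J1: bond 0 brought effort, rest push out)

#0 →J1
#1 →Sf1
#2 →I1
#3 →J2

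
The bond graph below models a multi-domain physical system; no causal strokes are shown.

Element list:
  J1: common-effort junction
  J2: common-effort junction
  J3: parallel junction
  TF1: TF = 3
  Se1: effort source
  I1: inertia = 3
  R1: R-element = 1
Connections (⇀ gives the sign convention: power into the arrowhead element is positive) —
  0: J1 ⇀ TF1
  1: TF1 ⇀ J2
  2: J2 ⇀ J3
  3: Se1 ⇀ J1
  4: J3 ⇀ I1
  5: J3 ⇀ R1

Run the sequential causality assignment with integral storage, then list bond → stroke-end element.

b0 stroke→TF1
b1 stroke→J2
b2 stroke→J3
b3 stroke→J1
b4 stroke→I1
b5 stroke→R1

#3 |J1  (source Se1 imposes e)
#0 |TF1  (J1 effort already set via bond 3)
#1 |J2  (TF TF1: opposite of bond 0)
#2 |J3  (J2: bond 1 brought effort, rest push out)
#4 |I1  (common-e at J3 fixed by 2)
#5 |R1  (J3 effort already set via bond 2)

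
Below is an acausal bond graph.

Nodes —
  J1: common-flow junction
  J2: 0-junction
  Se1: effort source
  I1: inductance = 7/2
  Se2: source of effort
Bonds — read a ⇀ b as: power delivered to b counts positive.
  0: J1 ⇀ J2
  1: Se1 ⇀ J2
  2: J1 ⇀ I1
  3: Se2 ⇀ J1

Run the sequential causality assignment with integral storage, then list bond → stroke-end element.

b0 |J1
b1 |J2
b2 |I1
b3 |J1

#1 stroke at J2  (Se1 (Se) sets effort on bond)
#3 stroke at J1  (Se2 fixes effort; stroke away)
#0 stroke at J1  (J2: bond 1 brought effort, rest push out)
#2 stroke at I1  (only one flow-in slot at J1)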